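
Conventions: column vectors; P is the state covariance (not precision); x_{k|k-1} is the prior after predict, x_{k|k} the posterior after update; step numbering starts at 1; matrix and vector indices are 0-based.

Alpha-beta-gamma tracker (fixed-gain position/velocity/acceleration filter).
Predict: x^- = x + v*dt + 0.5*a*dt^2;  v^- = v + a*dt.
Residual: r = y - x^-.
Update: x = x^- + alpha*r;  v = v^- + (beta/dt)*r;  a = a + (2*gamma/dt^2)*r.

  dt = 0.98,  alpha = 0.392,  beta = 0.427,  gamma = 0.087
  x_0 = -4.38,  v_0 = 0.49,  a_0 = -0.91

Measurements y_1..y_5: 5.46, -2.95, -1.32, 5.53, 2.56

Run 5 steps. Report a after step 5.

step 1: x_pred=-4.3368  r=9.7968  x^+=-0.4964  v^+=3.8668  a^+=0.8649
step 2: x_pred=3.7084  r=-6.6584  x^+=1.0983  v^+=1.8133  a^+=-0.3414
step 3: x_pred=2.7114  r=-4.0314  x^+=1.1311  v^+=-0.2778  a^+=-1.0718
step 4: x_pred=0.3442  r=5.1858  x^+=2.3770  v^+=0.9314  a^+=-0.1322
step 5: x_pred=3.2263  r=-0.6663  x^+=2.9651  v^+=0.5115  a^+=-0.2529

a_post = -0.2529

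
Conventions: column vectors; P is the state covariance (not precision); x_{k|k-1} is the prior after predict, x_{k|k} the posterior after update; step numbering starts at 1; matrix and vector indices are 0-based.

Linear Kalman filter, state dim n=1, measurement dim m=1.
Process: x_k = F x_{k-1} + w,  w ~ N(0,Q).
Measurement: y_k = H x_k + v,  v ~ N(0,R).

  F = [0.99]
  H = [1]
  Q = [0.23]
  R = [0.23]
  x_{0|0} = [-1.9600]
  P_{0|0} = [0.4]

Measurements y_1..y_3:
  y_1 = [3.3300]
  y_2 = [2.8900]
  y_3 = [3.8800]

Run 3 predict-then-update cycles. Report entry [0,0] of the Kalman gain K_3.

K[0,0] = 0.6182

step 1: x^-=[-1.9404]  P^-=[0.6220]  S=[0.8520]  K=[0.7301]  nu=[5.2704]  x^+=[1.9073]  P^+=[0.1679]
step 2: x^-=[1.8882]  P^-=[0.3946]  S=[0.6246]  K=[0.6317]  nu=[1.0018]  x^+=[2.5211]  P^+=[0.1453]
step 3: x^-=[2.4959]  P^-=[0.3724]  S=[0.6024]  K=[0.6182]  nu=[1.3841]  x^+=[3.3515]  P^+=[0.1422]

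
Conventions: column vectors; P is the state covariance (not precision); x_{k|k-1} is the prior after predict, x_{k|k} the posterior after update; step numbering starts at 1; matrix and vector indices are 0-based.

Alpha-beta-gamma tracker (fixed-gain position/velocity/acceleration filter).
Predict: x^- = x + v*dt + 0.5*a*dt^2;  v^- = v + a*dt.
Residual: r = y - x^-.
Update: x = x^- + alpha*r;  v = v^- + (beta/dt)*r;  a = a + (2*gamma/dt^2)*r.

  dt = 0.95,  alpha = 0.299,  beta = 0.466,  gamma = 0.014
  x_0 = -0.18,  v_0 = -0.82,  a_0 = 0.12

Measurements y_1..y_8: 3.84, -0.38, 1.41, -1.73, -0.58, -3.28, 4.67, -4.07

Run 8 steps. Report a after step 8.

a_post = 0.1195

step 1: x_pred=-0.9048  r=4.7448  x^+=0.5139  v^+=1.6215  a^+=0.2672
step 2: x_pred=2.1748  r=-2.5548  x^+=1.4109  v^+=0.6221  a^+=0.1879
step 3: x_pred=2.0868  r=-0.6768  x^+=1.8844  v^+=0.4687  a^+=0.1669
step 4: x_pred=2.4050  r=-4.1350  x^+=1.1686  v^+=-1.4010  a^+=0.0387
step 5: x_pred=-0.1449  r=-0.4351  x^+=-0.2750  v^+=-1.5777  a^+=0.0252
step 6: x_pred=-1.7625  r=-1.5175  x^+=-2.2162  v^+=-2.2982  a^+=-0.0219
step 7: x_pred=-4.4094  r=9.0794  x^+=-1.6947  v^+=2.1347  a^+=0.2598
step 8: x_pred=0.4505  r=-4.5205  x^+=-0.9011  v^+=0.1640  a^+=0.1195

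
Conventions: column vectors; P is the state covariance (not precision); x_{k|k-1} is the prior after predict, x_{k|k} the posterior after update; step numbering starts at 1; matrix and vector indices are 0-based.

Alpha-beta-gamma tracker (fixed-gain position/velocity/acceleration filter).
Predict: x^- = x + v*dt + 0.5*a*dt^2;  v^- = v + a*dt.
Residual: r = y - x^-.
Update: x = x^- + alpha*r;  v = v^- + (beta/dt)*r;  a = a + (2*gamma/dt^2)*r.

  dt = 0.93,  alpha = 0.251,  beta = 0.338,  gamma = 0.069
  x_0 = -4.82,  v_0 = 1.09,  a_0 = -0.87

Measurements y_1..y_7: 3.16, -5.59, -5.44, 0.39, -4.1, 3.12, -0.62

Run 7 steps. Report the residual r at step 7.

resid = 2.5728

step 1: x_pred=-4.1825  r=7.3425  x^+=-2.3396  v^+=2.9495  a^+=0.3015
step 2: x_pred=0.5339  r=-6.1239  x^+=-1.0032  v^+=1.0043  a^+=-0.6756
step 3: x_pred=-0.3614  r=-5.0786  x^+=-1.6361  v^+=-1.4698  a^+=-1.4859
step 4: x_pred=-3.6456  r=4.0356  x^+=-2.6327  v^+=-1.3849  a^+=-0.8420
step 5: x_pred=-4.2848  r=0.1848  x^+=-4.2384  v^+=-2.1008  a^+=-0.8125
step 6: x_pred=-6.5435  r=9.6635  x^+=-4.1180  v^+=0.6557  a^+=0.7294
step 7: x_pred=-3.1928  r=2.5728  x^+=-2.5470  v^+=2.2691  a^+=1.1399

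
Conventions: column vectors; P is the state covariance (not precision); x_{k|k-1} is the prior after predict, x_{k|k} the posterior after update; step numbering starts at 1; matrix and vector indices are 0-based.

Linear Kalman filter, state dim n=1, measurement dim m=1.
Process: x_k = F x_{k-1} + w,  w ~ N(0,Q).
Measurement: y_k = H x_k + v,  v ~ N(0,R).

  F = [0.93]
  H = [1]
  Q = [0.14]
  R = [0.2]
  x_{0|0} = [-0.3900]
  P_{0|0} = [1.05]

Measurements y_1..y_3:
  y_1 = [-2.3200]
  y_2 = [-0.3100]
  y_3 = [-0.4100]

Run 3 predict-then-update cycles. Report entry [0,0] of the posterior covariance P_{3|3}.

step 1: x^-=[-0.3627]  P^-=[1.0481]  S=[1.2481]  K=[0.8398]  nu=[-1.9573]  x^+=[-2.0064]  P^+=[0.1680]
step 2: x^-=[-1.8659]  P^-=[0.2853]  S=[0.4853]  K=[0.5879]  nu=[1.5559]  x^+=[-0.9513]  P^+=[0.1176]
step 3: x^-=[-0.8847]  P^-=[0.2417]  S=[0.4417]  K=[0.5472]  nu=[0.4747]  x^+=[-0.6249]  P^+=[0.1094]

P_post[0,0] = 0.1094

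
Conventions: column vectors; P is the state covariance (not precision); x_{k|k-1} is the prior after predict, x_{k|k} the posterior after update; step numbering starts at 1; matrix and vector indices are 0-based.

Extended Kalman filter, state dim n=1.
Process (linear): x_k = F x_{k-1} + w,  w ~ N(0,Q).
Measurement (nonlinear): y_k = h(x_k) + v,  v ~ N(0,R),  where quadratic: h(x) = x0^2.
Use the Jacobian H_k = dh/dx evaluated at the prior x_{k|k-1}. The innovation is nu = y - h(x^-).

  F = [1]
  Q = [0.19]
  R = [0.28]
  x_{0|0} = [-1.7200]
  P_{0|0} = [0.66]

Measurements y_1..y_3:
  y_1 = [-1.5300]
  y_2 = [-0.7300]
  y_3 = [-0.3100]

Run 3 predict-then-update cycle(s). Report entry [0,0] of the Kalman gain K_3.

K[0,0] = -0.1250

step 1: x^-=[-1.7200]  P^-=[0.8500]  H_jac=[-3.4400]  S=[10.3386]  K=[-0.2828]  nu=[-4.4884]  x^+=[-0.4506]  P^+=[0.0230]
step 2: x^-=[-0.4506]  P^-=[0.2130]  H_jac=[-0.9011]  S=[0.4530]  K=[-0.4238]  nu=[-0.9330]  x^+=[-0.0552]  P^+=[0.1317]
step 3: x^-=[-0.0552]  P^-=[0.3217]  H_jac=[-0.1104]  S=[0.2839]  K=[-0.1250]  nu=[-0.3130]  x^+=[-0.0160]  P^+=[0.3172]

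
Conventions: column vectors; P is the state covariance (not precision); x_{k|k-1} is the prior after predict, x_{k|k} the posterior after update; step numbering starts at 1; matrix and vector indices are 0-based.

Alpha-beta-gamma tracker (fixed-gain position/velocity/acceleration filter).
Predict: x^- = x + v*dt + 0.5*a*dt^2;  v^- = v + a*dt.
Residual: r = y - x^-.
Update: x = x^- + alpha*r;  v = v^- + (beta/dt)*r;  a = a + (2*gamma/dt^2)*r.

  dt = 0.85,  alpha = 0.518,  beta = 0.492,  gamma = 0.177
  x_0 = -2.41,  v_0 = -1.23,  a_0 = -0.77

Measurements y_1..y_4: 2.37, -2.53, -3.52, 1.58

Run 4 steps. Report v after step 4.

v_post = 0.1539

step 1: x_pred=-3.7337  r=6.1037  x^+=-0.5720  v^+=1.6484  a^+=2.2206
step 2: x_pred=1.6314  r=-4.1614  x^+=-0.5242  v^+=1.1272  a^+=0.1816
step 3: x_pred=0.4996  r=-4.0196  x^+=-1.5826  v^+=-1.0450  a^+=-1.7878
step 4: x_pred=-3.1167  r=4.6967  x^+=-0.6838  v^+=0.1539  a^+=0.5134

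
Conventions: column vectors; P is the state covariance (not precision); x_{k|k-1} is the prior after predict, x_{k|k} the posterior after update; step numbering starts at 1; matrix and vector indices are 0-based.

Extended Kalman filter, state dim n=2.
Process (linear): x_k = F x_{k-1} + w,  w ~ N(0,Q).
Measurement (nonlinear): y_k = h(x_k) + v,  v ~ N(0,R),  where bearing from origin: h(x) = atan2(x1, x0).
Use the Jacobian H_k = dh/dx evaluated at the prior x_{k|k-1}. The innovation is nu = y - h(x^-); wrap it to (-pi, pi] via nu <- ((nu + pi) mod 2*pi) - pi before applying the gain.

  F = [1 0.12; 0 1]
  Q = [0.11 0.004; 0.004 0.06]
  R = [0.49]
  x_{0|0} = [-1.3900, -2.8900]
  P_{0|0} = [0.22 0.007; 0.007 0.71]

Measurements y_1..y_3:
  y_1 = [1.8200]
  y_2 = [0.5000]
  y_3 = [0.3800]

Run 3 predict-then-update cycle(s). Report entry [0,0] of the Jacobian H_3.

step 1: x^-=[-1.7368, -2.8900]  P^-=[0.3419 0.0962; 0.0962 0.7700]  H_jac=[0.2542 -0.1528]  S=[0.5226]  K=[0.1382; -0.1783]  nu=[-2.3513]  x^+=[-2.0617, -2.4708]  P^+=[0.3319 0.1091; 0.1091 0.7534]
step 2: x^-=[-2.3582, -2.4708]  P^-=[0.4790 0.2035; 0.2035 0.8134]  H_jac=[0.2118 -0.2021]  S=[0.5273]  K=[0.1144; -0.2301]  nu=[2.8329]  x^+=[-2.0342, -3.1226]  P^+=[0.4721 0.2174; 0.2174 0.7855]
step 3: x^-=[-2.4089, -3.1226]  P^-=[0.6455 0.3156; 0.3156 0.8455]  H_jac=[0.2008 -0.1549]  S=[0.5167]  K=[0.1562; -0.1308]  nu=[2.6079]  x^+=[-2.0015, -3.4637]  P^+=[0.6329 0.3262; 0.3262 0.8366]

H_jac[0,0] = 0.2008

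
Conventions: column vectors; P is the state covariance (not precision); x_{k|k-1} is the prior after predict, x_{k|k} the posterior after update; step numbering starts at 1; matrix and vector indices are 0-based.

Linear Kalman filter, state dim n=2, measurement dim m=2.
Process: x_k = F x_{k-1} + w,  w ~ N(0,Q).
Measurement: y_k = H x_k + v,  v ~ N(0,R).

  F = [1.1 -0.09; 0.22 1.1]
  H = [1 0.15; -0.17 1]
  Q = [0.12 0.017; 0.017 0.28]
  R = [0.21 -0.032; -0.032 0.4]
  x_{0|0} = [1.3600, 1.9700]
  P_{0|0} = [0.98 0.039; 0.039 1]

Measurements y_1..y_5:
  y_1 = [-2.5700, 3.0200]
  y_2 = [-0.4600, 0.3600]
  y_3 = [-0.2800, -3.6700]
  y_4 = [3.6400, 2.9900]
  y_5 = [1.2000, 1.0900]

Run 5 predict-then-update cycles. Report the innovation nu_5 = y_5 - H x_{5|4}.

innov = [-0.7999, -0.6561]

step 1: x^-=[1.3187, 2.4662]  P^-=[1.3062 0.2016; 0.2016 1.5563]  S=[1.6117 0.1758; 0.1758 1.9255]  K=[0.8387 -0.0872; 0.1855 0.7735]  nu=[-4.2586, 0.7780]  x^+=[-2.3210, 2.2779]  P^+=[0.1835 -0.0305; -0.0305 0.2983]
step 2: x^-=[-2.7581, 1.9950]  P^-=[0.3505 -0.0045; -0.0045 0.6350]  S=[0.5735 -0.0007; -0.0007 1.0467]  K=[0.6100 -0.0608; 0.1590 0.6075]  nu=[1.9988, -2.1039]  x^+=[-1.4109, 1.0347]  P^+=[0.1332 -0.0212; -0.0212 0.2343]
step 3: x^-=[-1.6452, 0.8278]  P^-=[0.2873 0.0008; 0.0008 0.5597]  S=[0.5101 0.0039; 0.0039 0.9677]  K=[0.5638 -0.0519; 0.1618 0.5776]  nu=[1.2410, -4.7775]  x^+=[-0.6975, -1.7308]  P^+=[0.1228 -0.0179; -0.0179 0.2228]
step 4: x^-=[-0.6115, -2.0574]  P^-=[0.2739 0.0033; 0.0033 0.5469]  S=[0.4972 0.0067; 0.0067 0.9536]  K=[0.5525 -0.0492; 0.1639 0.5717]  nu=[4.5601, 4.9434]  x^+=[1.6647, 1.5164]  P^+=[0.1202 -0.0169; -0.0169 0.2206]
step 5: x^-=[1.6947, 2.0342]  P^-=[0.2705 0.0041; 0.0041 0.5445]  S=[0.4940 0.0076; 0.0076 0.9509]  K=[0.5496 -0.0485; 0.1647 0.5705]  nu=[-0.7999, -0.6561]  x^+=[1.2869, 1.5281]  P^+=[0.1195 -0.0167; -0.0167 0.2201]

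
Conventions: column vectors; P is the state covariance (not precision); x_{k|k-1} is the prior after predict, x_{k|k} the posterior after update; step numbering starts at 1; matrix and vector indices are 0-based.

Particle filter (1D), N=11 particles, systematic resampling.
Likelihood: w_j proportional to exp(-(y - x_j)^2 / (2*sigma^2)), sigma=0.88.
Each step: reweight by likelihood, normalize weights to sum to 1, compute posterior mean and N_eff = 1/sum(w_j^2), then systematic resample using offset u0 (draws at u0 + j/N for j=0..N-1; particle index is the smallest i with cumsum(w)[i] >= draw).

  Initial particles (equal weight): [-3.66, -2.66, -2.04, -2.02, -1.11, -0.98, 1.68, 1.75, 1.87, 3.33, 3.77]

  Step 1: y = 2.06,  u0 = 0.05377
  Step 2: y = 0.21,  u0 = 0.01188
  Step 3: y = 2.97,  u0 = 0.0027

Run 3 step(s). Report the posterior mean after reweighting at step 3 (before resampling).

step 1: w=[0.0000, 0.0000, 0.0000, 0.0000, 0.0005, 0.0008, 0.2731, 0.2817, 0.2928, 0.1058, 0.0454]  mean=2.0214  Neff=3.9538  idx=[6, 6, 6, 7, 7, 7, 8, 8, 8, 9, 10]
step 2: w=[0.1304, 0.1304, 0.1304, 0.1138, 0.1138, 0.1138, 0.0888, 0.0888, 0.0888, 0.0010, 0.0001]  mean=1.7564  Neff=8.8114  idx=[0, 0, 1, 2, 2, 3, 4, 5, 6, 7, 8]
step 3: w=[0.0808, 0.0808, 0.0808, 0.0808, 0.0808, 0.0905, 0.0905, 0.0905, 0.1083, 0.1083, 0.1083]  mean=1.7607  Neff=10.8308  idx=[0, 1, 2, 3, 4, 5, 6, 7, 8, 9, 10]

post_mean = 1.7607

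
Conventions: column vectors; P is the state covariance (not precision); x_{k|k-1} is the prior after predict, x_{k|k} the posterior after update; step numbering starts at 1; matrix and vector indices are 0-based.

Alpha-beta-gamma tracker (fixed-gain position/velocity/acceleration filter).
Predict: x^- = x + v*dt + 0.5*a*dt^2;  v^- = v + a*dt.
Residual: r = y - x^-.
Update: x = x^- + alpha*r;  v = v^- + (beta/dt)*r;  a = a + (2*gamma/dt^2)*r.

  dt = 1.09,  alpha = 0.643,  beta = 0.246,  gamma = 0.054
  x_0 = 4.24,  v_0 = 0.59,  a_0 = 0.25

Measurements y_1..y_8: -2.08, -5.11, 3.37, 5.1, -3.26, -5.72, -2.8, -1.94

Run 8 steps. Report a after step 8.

a_post = 0.1429

step 1: x_pred=5.0316  r=-7.1116  x^+=0.4588  v^+=-0.7425  a^+=-0.3965
step 2: x_pred=-0.5860  r=-4.5240  x^+=-3.4949  v^+=-2.1957  a^+=-0.8077
step 3: x_pred=-6.3680  r=9.7380  x^+=-0.1065  v^+=-0.8783  a^+=0.0775
step 4: x_pred=-1.0178  r=6.1178  x^+=2.9160  v^+=0.5869  a^+=0.6336
step 5: x_pred=3.9321  r=-7.1921  x^+=-0.6924  v^+=-0.3456  a^+=-0.0202
step 6: x_pred=-1.0811  r=-4.6389  x^+=-4.0639  v^+=-1.4145  a^+=-0.4418
step 7: x_pred=-5.8682  r=3.0682  x^+=-3.8954  v^+=-1.2037  a^+=-0.1629
step 8: x_pred=-5.3041  r=3.3641  x^+=-3.1410  v^+=-0.6220  a^+=0.1429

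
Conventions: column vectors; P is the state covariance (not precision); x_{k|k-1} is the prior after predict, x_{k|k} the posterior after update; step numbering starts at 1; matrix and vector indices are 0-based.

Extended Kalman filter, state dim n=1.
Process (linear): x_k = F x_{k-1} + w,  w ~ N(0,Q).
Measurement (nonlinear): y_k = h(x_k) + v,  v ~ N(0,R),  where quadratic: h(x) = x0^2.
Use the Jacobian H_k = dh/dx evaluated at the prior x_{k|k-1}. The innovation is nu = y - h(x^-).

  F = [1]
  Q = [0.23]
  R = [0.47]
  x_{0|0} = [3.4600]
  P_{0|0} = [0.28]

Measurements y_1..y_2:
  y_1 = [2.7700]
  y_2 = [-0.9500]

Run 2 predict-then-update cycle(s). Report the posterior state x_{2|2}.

x_post = [0.9812]

step 1: x^-=[3.4600]  P^-=[0.5100]  H_jac=[6.9200]  S=[24.8921]  K=[0.1418]  nu=[-9.2016]  x^+=[2.1554]  P^+=[0.0096]
step 2: x^-=[2.1554]  P^-=[0.2396]  H_jac=[4.3108]  S=[4.9230]  K=[0.2098]  nu=[-5.5957]  x^+=[0.9812]  P^+=[0.0229]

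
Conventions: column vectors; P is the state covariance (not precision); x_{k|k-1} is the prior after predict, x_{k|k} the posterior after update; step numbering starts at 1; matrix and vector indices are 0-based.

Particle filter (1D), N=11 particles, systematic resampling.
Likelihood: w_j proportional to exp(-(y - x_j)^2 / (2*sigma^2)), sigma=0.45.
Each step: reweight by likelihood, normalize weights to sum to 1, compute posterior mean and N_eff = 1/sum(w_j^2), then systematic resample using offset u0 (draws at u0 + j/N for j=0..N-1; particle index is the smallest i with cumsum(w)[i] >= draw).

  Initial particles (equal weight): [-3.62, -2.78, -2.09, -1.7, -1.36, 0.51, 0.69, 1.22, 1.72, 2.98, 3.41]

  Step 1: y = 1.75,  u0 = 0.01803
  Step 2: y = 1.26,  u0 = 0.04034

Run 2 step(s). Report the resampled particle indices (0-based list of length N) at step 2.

resampled_idx = [0, 1, 2, 2, 3, 4, 5, 6, 8, 9, 10]

step 1: w=[0.0000, 0.0000, 0.0000, 0.0000, 0.0000, 0.0140, 0.0388, 0.3109, 0.6208, 0.0148, 0.0007]  mean=1.5275  Neff=2.0664  idx=[6, 7, 7, 7, 8, 8, 8, 8, 8, 8, 8]
step 2: w=[0.0591, 0.1313, 0.1313, 0.1313, 0.0782, 0.0782, 0.0782, 0.0782, 0.0782, 0.0782, 0.0782]  mean=1.4622  Neff=10.2096  idx=[0, 1, 2, 2, 3, 4, 5, 6, 8, 9, 10]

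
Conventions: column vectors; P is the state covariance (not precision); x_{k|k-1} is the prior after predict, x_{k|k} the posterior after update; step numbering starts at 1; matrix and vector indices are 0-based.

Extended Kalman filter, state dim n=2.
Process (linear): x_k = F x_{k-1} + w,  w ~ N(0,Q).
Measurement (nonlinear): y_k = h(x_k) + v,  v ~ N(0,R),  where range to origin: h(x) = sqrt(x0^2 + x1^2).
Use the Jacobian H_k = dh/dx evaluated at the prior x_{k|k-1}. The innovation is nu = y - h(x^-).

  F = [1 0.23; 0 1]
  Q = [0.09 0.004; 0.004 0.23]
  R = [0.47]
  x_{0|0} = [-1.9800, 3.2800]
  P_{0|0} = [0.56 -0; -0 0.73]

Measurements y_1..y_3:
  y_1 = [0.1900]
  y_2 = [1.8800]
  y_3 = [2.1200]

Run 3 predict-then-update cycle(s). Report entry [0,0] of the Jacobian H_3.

H_jac[0,0] = -0.4139

step 1: x^-=[-1.2256, 3.2800]  P^-=[0.6886 0.1719; 0.1719 0.9600]  H_jac=[-0.3500 0.9367]  S=[1.2840]  K=[-0.0623; 0.6535]  nu=[-3.3115]  x^+=[-1.0193, 1.1160]  P^+=[0.6836 0.2242; 0.2242 0.4117]
step 2: x^-=[-0.7626, 1.1160]  P^-=[0.8985 0.3229; 0.3229 0.6417]  H_jac=[-0.5642 0.8256]  S=[0.8926]  K=[-0.2693; 0.3894]  nu=[0.5284]  x^+=[-0.9049, 1.3217]  P^+=[0.8338 0.4165; 0.4165 0.5063]
step 3: x^-=[-0.6009, 1.3217]  P^-=[1.1422 0.5369; 0.5369 0.7363]  H_jac=[-0.4139 0.9103]  S=[0.8712]  K=[0.0185; 0.5143]  nu=[0.6681]  x^+=[-0.5886, 1.6653]  P^+=[1.1419 0.5287; 0.5287 0.5059]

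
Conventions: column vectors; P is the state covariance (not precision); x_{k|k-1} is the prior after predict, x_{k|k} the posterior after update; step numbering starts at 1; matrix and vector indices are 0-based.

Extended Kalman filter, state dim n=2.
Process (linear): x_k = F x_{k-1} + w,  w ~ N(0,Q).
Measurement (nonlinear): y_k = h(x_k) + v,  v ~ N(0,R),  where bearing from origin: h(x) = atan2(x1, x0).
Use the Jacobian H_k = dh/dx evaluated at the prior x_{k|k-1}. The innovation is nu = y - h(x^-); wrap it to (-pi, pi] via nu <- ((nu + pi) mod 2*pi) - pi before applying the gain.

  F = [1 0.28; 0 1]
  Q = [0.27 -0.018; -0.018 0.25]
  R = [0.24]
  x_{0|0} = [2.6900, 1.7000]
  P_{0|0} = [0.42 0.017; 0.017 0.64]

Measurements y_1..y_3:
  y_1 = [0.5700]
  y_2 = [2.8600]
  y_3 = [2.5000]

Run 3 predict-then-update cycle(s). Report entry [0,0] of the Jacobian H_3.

step 1: x^-=[3.1660, 1.7000]  P^-=[0.7497 0.1782; 0.1782 0.8900]  H_jac=[-0.1316 0.2452]  S=[0.2950]  K=[-0.1865; 0.6602]  nu=[0.0772]  x^+=[3.1516, 1.7510]  P^+=[0.7394 0.2145; 0.2145 0.7614]
step 2: x^-=[3.6419, 1.7510]  P^-=[1.1893 0.4097; 0.4097 1.0114]  H_jac=[-0.1072 0.2230]  S=[0.2844]  K=[-0.1271; 0.6387]  nu=[2.4118]  x^+=[3.3353, 3.2915]  P^+=[1.1847 0.4328; 0.4328 0.8954]
step 3: x^-=[4.2569, 3.2915]  P^-=[1.7672 0.6655; 0.6655 1.1454]  H_jac=[-0.1137 0.1470]  S=[0.2653]  K=[-0.3883; 0.3495]  nu=[1.8418]  x^+=[3.5417, 3.9352]  P^+=[1.7272 0.7015; 0.7015 1.1130]

H_jac[0,0] = -0.1137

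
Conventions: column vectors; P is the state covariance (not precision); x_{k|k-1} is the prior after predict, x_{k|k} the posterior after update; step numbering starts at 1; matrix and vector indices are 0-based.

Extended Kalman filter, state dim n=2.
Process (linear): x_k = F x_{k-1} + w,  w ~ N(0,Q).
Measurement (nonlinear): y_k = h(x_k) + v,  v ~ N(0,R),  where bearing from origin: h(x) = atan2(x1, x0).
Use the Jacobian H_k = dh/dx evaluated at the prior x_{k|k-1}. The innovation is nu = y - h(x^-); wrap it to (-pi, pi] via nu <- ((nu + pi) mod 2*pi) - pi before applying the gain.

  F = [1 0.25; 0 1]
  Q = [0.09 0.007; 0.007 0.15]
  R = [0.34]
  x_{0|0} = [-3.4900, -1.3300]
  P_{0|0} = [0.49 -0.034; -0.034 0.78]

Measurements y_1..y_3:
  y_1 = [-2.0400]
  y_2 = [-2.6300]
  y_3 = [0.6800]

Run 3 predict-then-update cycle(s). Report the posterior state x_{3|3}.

step 1: x^-=[-3.8225, -1.3300]  P^-=[0.6117 0.1680; 0.1680 0.9300]  H_jac=[0.0812 -0.2334]  S=[0.3883]  K=[0.0270; -0.5238]  nu=[0.7668]  x^+=[-3.8018, -1.7316]  P^+=[0.6115 0.1735; 0.1735 0.8235]
step 2: x^-=[-4.2347, -1.7316]  P^-=[0.8397 0.3864; 0.3864 0.9735]  H_jac=[0.0827 -0.2023]  S=[0.3727]  K=[-0.0233; -0.4427]  nu=[0.1234]  x^+=[-4.2376, -1.7862]  P^+=[0.8395 0.3825; 0.3825 0.9004]
step 3: x^-=[-4.6842, -1.7862]  P^-=[1.1770 0.6146; 0.6146 1.0504]  H_jac=[0.0711 -0.1864]  S=[0.3662]  K=[-0.0844; -0.4154]  nu=[-2.8259]  x^+=[-4.4457, -0.6124]  P^+=[1.1744 0.6018; 0.6018 0.9873]

x_post = [-4.4457, -0.6124]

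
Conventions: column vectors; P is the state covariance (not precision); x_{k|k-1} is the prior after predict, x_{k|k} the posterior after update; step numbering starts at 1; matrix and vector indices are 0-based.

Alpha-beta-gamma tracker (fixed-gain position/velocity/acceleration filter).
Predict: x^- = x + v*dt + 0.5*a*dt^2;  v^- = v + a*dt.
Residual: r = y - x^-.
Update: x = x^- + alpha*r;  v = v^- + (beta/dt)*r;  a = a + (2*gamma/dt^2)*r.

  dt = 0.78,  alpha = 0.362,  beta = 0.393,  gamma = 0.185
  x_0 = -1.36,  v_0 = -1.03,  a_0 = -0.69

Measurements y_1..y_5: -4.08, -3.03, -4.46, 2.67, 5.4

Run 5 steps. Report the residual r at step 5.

resid = 3.6671

step 1: x_pred=-2.3733  r=-1.7067  x^+=-2.9911  v^+=-2.4281  a^+=-1.7279
step 2: x_pred=-5.4107  r=2.3807  x^+=-4.5489  v^+=-2.5764  a^+=-0.2801
step 3: x_pred=-6.6437  r=2.1837  x^+=-5.8532  v^+=-1.6946  a^+=1.0479
step 4: x_pred=-6.8562  r=9.5262  x^+=-3.4077  v^+=3.9225  a^+=6.8413
step 5: x_pred=1.7329  r=3.6671  x^+=3.0604  v^+=11.1063  a^+=9.0715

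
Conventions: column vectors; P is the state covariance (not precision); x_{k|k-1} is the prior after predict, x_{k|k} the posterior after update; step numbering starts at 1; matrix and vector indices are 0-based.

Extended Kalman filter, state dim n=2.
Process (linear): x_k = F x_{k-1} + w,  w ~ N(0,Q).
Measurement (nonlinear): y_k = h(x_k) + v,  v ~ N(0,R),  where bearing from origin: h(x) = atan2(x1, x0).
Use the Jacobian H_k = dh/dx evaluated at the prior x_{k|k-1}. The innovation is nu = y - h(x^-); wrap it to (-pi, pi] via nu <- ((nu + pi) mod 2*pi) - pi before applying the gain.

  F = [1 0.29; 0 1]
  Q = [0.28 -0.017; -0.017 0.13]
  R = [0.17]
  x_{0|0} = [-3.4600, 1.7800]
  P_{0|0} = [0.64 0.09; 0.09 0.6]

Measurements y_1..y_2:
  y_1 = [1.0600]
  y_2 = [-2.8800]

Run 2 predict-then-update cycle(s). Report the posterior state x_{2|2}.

x_post = [-2.8228, 2.4818]

step 1: x^-=[-2.9438, 1.7800]  P^-=[1.0227 0.2470; 0.2470 0.7300]  H_jac=[-0.1504 -0.2488]  S=[0.2568]  K=[-0.8383; -0.8518]  nu=[-1.5378]  x^+=[-1.6547, 3.0899]  P^+=[0.8422 0.0636; 0.0636 0.5437]
step 2: x^-=[-0.7587, 3.0899]  P^-=[1.2048 0.2043; 0.2043 0.6737]  H_jac=[-0.3052 -0.0749]  S=[0.2954]  K=[-1.2969; -0.3820]  nu=[1.5916]  x^+=[-2.8228, 2.4818]  P^+=[0.7081 0.0580; 0.0580 0.6306]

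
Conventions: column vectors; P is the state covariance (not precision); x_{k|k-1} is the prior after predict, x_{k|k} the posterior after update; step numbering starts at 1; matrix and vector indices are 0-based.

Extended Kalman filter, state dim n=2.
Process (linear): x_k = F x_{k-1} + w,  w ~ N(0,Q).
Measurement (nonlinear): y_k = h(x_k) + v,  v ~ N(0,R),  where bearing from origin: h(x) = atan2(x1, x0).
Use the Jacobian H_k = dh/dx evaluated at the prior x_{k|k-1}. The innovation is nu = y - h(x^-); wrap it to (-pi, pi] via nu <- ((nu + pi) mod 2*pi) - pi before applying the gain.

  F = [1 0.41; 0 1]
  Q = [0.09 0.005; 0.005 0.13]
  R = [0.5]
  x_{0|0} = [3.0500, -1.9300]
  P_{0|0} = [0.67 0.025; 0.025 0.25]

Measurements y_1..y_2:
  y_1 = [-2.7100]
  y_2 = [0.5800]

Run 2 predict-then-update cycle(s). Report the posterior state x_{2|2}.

step 1: x^-=[2.2587, -1.9300]  P^-=[0.8225 0.1325; 0.1325 0.3800]  H_jac=[0.2187 0.2559]  S=[0.5790]  K=[0.3692; 0.2180]  nu=[-2.0029]  x^+=[1.5193, -2.3666]  P^+=[0.7436 0.0859; 0.0859 0.3525]
step 2: x^-=[0.5490, -2.3666]  P^-=[0.9633 0.2354; 0.2354 0.4825]  H_jac=[0.4010 0.0930]  S=[0.6766]  K=[0.6032; 0.2058]  nu=[1.9228]  x^+=[1.7089, -1.9708]  P^+=[0.7171 0.1514; 0.1514 0.4538]

x_post = [1.7089, -1.9708]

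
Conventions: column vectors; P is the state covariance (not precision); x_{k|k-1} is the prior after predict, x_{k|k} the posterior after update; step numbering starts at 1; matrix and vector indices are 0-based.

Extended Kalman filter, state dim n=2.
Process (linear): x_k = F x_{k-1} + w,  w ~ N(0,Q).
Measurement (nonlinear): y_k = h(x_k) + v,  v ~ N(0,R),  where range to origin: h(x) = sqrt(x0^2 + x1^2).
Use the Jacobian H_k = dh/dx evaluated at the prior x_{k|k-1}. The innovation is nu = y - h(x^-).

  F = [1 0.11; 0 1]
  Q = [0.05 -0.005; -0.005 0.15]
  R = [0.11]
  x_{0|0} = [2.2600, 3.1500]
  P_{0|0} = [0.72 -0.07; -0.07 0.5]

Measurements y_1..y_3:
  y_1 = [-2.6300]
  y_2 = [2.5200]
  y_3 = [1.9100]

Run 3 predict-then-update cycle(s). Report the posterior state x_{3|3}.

x_post = [-1.8718, -0.9951]

step 1: x^-=[2.6065, 3.1500]  P^-=[0.7606 -0.0200; -0.0200 0.6500]  H_jac=[0.6375 0.7704]  S=[0.7853]  K=[0.5979; 0.6214]  nu=[-6.7186]  x^+=[-1.4103, -1.0252]  P^+=[0.4799 -0.3118; -0.3118 0.3467]
step 2: x^-=[-1.5230, -1.0252]  P^-=[0.4656 -0.2786; -0.2786 0.4967]  H_jac=[-0.8296 -0.5584]  S=[0.3271]  K=[-0.7050; -0.1413]  nu=[0.6840]  x^+=[-2.0053, -1.1219]  P^+=[0.3030 -0.3112; -0.3112 0.4902]
step 3: x^-=[-2.1287, -1.1219]  P^-=[0.2904 -0.2623; -0.2623 0.6402]  H_jac=[-0.8847 -0.4662]  S=[0.2601]  K=[-0.5177; -0.2554]  nu=[-0.4962]  x^+=[-1.8718, -0.9951]  P^+=[0.2207 -0.2967; -0.2967 0.6232]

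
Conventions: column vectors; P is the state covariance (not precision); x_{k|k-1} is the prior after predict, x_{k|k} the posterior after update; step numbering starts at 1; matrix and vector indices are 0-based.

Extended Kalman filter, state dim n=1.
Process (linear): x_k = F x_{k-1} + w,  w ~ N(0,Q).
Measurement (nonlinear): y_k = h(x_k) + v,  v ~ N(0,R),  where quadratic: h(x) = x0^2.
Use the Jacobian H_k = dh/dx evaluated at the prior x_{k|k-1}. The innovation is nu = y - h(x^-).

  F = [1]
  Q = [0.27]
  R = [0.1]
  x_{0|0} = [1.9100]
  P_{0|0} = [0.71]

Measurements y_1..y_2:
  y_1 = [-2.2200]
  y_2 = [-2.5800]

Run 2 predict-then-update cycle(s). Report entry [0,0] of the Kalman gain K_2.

K[0,0] = 0.8072

step 1: x^-=[1.9100]  P^-=[0.9800]  H_jac=[3.8200]  S=[14.4006]  K=[0.2600]  nu=[-5.8681]  x^+=[0.3845]  P^+=[0.0068]
step 2: x^-=[0.3845]  P^-=[0.2768]  H_jac=[0.7690]  S=[0.2637]  K=[0.8072]  nu=[-2.7279]  x^+=[-1.8175]  P^+=[0.1050]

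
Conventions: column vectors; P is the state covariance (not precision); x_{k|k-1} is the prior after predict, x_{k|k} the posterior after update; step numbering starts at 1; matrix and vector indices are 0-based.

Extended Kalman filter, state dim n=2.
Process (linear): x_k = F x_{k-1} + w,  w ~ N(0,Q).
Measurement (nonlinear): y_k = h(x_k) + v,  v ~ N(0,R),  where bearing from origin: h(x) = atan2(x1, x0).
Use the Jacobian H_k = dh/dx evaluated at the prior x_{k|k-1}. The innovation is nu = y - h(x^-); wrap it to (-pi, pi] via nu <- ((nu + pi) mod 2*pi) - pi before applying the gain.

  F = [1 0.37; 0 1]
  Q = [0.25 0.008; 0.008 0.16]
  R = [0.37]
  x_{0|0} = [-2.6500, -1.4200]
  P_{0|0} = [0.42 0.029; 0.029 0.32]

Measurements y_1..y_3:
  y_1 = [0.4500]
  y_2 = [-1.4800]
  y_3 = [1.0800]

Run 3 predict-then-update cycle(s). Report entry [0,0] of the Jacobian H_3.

H_jac[0,0] = 0.0567

step 1: x^-=[-3.1754, -1.4200]  P^-=[0.7353 0.1554; 0.1554 0.4800]  H_jac=[0.1174 -0.2624]  S=[0.4036]  K=[0.1128; -0.2669]  nu=[-3.1121]  x^+=[-3.5263, -0.5893]  P^+=[0.7301 0.1675; 0.1675 0.4512]
step 2: x^-=[-3.7443, -0.5893]  P^-=[1.1659 0.3425; 0.3425 0.6112]  H_jac=[0.0410 -0.2606]  S=[0.4062]  K=[-0.1020; -0.3576]  nu=[1.5055]  x^+=[-3.8979, -1.1277]  P^+=[1.1617 0.3277; 0.3277 0.5593]
step 3: x^-=[-4.3152, -1.1277]  P^-=[1.7307 0.5426; 0.5426 0.7193]  H_jac=[0.0567 -0.2169]  S=[0.3961]  K=[-0.0495; -0.3163]  nu=[-2.3172]  x^+=[-4.2006, -0.3948]  P^+=[1.7298 0.5364; 0.5364 0.6797]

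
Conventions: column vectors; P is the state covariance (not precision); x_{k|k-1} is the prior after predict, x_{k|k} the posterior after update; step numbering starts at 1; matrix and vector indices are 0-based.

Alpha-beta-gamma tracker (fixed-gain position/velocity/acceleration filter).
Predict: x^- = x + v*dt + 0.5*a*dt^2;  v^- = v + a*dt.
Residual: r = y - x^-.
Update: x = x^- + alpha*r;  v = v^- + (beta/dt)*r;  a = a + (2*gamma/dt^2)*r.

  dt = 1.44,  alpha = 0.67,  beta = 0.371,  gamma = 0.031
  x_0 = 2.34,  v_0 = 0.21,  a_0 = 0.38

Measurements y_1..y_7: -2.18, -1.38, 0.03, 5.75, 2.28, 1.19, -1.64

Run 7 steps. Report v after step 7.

v_post = -0.7264

step 1: x_pred=3.0364  r=-5.2164  x^+=-0.4586  v^+=-0.5867  a^+=0.2240
step 2: x_pred=-1.0712  r=-0.3088  x^+=-1.2781  v^+=-0.3437  a^+=0.2148
step 3: x_pred=-1.5503  r=1.5803  x^+=-0.4915  v^+=0.3728  a^+=0.2621
step 4: x_pred=0.3170  r=5.4330  x^+=3.9571  v^+=2.1499  a^+=0.4245
step 5: x_pred=7.4931  r=-5.2131  x^+=4.0003  v^+=1.4181  a^+=0.2686
step 6: x_pred=6.3208  r=-5.1308  x^+=2.8832  v^+=0.4830  a^+=0.1152
step 7: x_pred=3.6981  r=-5.3381  x^+=0.1216  v^+=-0.7264  a^+=-0.0444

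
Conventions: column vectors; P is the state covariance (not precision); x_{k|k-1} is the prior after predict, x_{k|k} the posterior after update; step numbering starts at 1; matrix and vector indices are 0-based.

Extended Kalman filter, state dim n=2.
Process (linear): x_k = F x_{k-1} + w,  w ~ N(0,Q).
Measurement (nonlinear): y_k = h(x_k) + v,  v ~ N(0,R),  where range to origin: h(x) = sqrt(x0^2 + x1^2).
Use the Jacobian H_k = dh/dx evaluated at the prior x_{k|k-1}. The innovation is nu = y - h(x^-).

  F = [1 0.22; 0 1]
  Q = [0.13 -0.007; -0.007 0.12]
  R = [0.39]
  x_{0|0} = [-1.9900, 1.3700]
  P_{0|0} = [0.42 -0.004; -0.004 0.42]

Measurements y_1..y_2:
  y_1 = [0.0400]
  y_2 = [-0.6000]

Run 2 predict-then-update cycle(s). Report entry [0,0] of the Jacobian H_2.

H_jac[0,0] = -0.6424

step 1: x^-=[-1.6886, 1.3700]  P^-=[0.5686 0.0814; 0.0814 0.5400]  H_jac=[-0.7766 0.6300]  S=[0.8676]  K=[-0.4498; 0.3193]  nu=[-2.1345]  x^+=[-0.7285, 0.6885]  P^+=[0.3930 0.2060; 0.2060 0.4516]
step 2: x^-=[-0.5770, 0.6885]  P^-=[0.6355 0.2983; 0.2983 0.5716]  H_jac=[-0.6424 0.7664]  S=[0.6942]  K=[-0.2587; 0.3549]  nu=[-1.4983]  x^+=[-0.1894, 0.1567]  P^+=[0.5891 0.3621; 0.3621 0.4841]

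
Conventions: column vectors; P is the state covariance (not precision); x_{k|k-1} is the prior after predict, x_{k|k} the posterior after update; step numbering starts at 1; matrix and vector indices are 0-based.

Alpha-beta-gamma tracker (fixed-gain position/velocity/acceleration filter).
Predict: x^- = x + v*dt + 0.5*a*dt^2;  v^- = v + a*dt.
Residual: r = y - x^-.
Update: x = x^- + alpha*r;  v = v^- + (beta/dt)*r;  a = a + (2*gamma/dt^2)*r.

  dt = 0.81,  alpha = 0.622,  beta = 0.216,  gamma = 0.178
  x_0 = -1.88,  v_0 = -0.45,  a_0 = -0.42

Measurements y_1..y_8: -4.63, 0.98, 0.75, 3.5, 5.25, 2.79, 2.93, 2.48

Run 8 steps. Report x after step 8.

step 1: x_pred=-2.3823  r=-2.2477  x^+=-3.7804  v^+=-1.3896  a^+=-1.6396
step 2: x_pred=-5.4438  r=6.4238  x^+=-1.4482  v^+=-1.0047  a^+=1.8459
step 3: x_pred=-1.6564  r=2.4064  x^+=-0.1596  v^+=1.1323  a^+=3.1517
step 4: x_pred=1.7914  r=1.7086  x^+=2.8542  v^+=4.1407  a^+=4.0787
step 5: x_pred=7.5462  r=-2.2962  x^+=6.1180  v^+=6.8322  a^+=2.8328
step 6: x_pred=12.5814  r=-9.7914  x^+=6.4911  v^+=6.5158  a^+=-2.4800
step 7: x_pred=10.9554  r=-8.0254  x^+=5.9636  v^+=2.3669  a^+=-6.8345
step 8: x_pred=5.6387  r=-3.1587  x^+=3.6740  v^+=-4.0114  a^+=-8.5484

x_post = 3.6740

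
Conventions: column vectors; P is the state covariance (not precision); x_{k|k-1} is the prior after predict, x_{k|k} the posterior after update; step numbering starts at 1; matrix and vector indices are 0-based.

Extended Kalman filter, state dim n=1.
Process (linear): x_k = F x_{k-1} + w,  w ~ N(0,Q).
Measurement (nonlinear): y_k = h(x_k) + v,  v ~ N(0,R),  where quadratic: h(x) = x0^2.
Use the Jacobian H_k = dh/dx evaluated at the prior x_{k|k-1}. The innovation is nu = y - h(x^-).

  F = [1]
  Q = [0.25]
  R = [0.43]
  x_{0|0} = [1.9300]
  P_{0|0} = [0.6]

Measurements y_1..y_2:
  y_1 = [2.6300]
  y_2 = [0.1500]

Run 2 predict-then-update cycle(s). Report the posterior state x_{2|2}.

step 1: x^-=[1.9300]  P^-=[0.8500]  H_jac=[3.8600]  S=[13.0947]  K=[0.2506]  nu=[-1.0949]  x^+=[1.6557]  P^+=[0.0279]
step 2: x^-=[1.6557]  P^-=[0.2779]  H_jac=[3.3113]  S=[3.4773]  K=[0.2646]  nu=[-2.5912]  x^+=[0.9699]  P^+=[0.0344]

x_post = [0.9699]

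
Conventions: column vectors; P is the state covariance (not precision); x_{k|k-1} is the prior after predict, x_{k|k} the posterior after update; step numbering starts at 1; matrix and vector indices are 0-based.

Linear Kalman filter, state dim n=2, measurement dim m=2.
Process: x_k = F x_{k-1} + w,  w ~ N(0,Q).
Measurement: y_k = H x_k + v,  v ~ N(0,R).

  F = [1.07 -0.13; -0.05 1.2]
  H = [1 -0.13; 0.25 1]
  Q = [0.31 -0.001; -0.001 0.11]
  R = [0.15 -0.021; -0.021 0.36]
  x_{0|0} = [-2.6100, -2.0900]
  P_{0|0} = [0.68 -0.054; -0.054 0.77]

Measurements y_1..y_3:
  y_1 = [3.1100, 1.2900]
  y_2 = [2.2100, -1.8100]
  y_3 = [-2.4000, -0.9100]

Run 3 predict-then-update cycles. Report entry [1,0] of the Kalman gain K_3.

step 1: x^-=[-2.5210, -2.3775]  P^-=[1.1166 -0.2272; -0.2272 1.2270]  S=[1.3464 -0.1212; -0.1212 1.5432]  K=[0.8604 0.1012; -0.2205 0.7410]  nu=[5.3219, 4.2977]  x^+=[2.4928, -0.3666]  P^+=[0.1252 -0.0129; -0.0129 0.2746]
step 2: x^-=[2.7150, -0.5645]  P^-=[0.4616 -0.0672; -0.0672 0.5073]  S=[0.6377 -0.0366; -0.0366 0.8626]  K=[0.7426 0.0874; -0.1767 0.5612]  nu=[-0.5783, -1.9242]  x^+=[2.1174, -1.5422]  P^+=[0.1081 -0.0112; -0.0112 0.2085]
step 3: x^-=[2.4661, -1.9565]  P^-=[0.4404 -0.0537; -0.0537 0.4119]  S=[0.6113 -0.0164; -0.0164 0.7725]  K=[0.7342 0.0886; -0.1617 0.5123]  nu=[-5.1204, 0.4300]  x^+=[-1.2553, -0.9082]  P^+=[0.1069 -0.0103; -0.0103 0.1904]

K[1,0] = -0.1617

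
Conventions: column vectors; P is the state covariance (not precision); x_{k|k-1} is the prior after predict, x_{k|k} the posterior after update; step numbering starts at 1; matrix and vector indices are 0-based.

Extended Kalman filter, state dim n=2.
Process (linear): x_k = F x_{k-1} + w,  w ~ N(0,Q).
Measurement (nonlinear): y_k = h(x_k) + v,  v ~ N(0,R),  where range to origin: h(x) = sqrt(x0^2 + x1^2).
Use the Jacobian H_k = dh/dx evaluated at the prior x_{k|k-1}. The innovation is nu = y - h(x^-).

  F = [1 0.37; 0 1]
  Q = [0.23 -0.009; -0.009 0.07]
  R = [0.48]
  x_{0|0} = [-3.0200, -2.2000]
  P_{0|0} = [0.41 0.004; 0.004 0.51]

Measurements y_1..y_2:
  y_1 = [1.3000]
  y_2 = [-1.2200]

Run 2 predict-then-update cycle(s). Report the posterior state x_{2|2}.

x_post = [-0.5258, -0.1036]

step 1: x^-=[-3.8340, -2.2000]  P^-=[0.7128 0.1837; 0.1837 0.5800]  H_jac=[-0.8674 -0.4977]  S=[1.3185]  K=[-0.5382; -0.3398]  nu=[-3.1204]  x^+=[-2.1545, -1.1398]  P^+=[0.3308 -0.0574; -0.0574 0.4278]
step 2: x^-=[-2.5762, -1.1398]  P^-=[0.5769 0.0919; 0.0919 0.4978]  H_jac=[-0.9145 -0.4046]  S=[1.1119]  K=[-0.5079; -0.2567]  nu=[-4.0371]  x^+=[-0.5258, -0.1036]  P^+=[0.2901 -0.0531; -0.0531 0.4245]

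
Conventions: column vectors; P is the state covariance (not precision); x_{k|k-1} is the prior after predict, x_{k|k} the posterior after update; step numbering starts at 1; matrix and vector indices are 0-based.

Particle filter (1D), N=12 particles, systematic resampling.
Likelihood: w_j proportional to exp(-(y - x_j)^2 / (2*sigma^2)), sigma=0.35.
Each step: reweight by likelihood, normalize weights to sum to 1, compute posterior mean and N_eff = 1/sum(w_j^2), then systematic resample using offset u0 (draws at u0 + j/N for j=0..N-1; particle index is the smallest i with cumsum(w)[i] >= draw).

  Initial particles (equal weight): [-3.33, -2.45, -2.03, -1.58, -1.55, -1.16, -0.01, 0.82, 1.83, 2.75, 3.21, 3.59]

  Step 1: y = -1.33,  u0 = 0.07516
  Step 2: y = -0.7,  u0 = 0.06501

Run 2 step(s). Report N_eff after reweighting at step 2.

N_eff = 5.8512

step 1: w=[0.0000, 0.0023, 0.0515, 0.2950, 0.3125, 0.3384, 0.0003, 0.0000, 0.0000, 0.0000, 0.0000, 0.0000]  mean=-1.4532  Neff=3.3129  idx=[3, 3, 3, 3, 4, 4, 4, 4, 5, 5, 5, 5]
step 2: w=[0.0205, 0.0205, 0.0205, 0.0205, 0.0254, 0.0254, 0.0254, 0.0254, 0.2041, 0.2041, 0.2041, 0.2041]  mean=-1.2340  Neff=5.8512  idx=[3, 6, 8, 8, 9, 9, 9, 10, 10, 11, 11, 11]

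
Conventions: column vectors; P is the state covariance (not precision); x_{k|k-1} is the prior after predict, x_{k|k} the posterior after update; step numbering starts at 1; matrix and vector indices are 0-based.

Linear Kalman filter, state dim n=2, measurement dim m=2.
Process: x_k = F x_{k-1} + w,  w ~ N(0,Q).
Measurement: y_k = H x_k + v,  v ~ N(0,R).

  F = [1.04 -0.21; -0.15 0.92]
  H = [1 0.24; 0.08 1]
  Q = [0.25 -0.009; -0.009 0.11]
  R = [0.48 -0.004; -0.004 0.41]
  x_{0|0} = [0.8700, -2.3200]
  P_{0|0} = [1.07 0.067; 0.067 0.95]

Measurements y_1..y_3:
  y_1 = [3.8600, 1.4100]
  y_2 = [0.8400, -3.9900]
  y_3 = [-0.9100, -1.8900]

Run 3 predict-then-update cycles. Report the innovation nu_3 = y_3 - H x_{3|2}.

step 1: x^-=[1.3920, -2.2649]  P^-=[1.4199 -0.2932; -0.2932 0.9197]  S=[1.8122 0.0314; 0.0314 1.2918]  K=[0.7475 -0.1573; -0.0521 0.6950]  nu=[3.0116, 3.5635]  x^+=[3.0826, 0.0550]  P^+=[0.3830 -0.0981; -0.0981 0.2930]
step 2: x^-=[3.1944, -0.4118]  P^-=[0.7200 -0.2223; -0.2223 0.3937]  S=[1.1159 -0.0785; -0.0785 0.7727]  K=[0.5866 -0.1536; -0.0809 0.4783]  nu=[-2.2556, -3.8337]  x^+=[2.4601, -2.0628]  P^+=[0.3037 -0.0896; -0.0896 0.2036]
step 3: x^-=[2.9917, -2.2668]  P^-=[0.6266 -0.1843; -0.1843 0.3139]  S=[1.0362 -0.0663; -0.0663 0.6984]  K=[0.5531 -0.1395; -0.0782 0.4209]  nu=[-3.3577, 0.1375]  x^+=[1.1155, -1.9465]  P^+=[0.2858 -0.0823; -0.0823 0.1795]

innov = [-3.3577, 0.1375]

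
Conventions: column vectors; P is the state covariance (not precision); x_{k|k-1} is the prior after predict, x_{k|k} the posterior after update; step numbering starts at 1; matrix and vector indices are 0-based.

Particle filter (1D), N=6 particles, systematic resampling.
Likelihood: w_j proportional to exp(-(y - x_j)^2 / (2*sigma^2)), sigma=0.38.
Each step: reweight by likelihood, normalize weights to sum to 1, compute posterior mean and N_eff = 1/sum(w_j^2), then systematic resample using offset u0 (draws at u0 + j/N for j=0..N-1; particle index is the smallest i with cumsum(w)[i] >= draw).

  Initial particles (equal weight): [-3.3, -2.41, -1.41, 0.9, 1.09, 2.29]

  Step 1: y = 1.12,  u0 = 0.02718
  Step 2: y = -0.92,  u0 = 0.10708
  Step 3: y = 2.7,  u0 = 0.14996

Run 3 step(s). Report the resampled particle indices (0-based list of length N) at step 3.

step 1: w=[0.0000, 0.0000, 0.0000, 0.4568, 0.5385, 0.0047]  mean=1.0089  Neff=2.0054  idx=[3, 3, 3, 4, 4, 4]
step 2: w=[0.3085, 0.3085, 0.3085, 0.0248, 0.0248, 0.0248]  mean=0.9142  Neff=3.4798  idx=[0, 0, 1, 1, 2, 3]
step 3: w=[0.0693, 0.0693, 0.0693, 0.0693, 0.0693, 0.6534]  mean=1.0241  Neff=2.2175  idx=[2, 4, 5, 5, 5, 5]

resampled_idx = [2, 4, 5, 5, 5, 5]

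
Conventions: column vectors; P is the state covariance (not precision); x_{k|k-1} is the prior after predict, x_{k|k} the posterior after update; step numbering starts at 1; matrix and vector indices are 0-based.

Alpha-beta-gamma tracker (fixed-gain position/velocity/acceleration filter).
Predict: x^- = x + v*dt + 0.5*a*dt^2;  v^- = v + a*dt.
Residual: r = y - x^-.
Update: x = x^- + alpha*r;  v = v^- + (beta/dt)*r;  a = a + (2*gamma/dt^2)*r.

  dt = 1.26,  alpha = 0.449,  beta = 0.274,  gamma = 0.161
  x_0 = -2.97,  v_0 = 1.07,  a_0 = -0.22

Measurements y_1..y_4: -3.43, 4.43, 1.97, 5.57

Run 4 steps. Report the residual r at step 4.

step 1: x_pred=-1.7964  r=-1.6336  x^+=-2.5299  v^+=0.4376  a^+=-0.5513
step 2: x_pred=-2.4162  r=6.8462  x^+=0.6577  v^+=1.2317  a^+=0.8372
step 3: x_pred=2.8743  r=-0.9043  x^+=2.4682  v^+=2.0900  a^+=0.6538
step 4: x_pred=5.6206  r=-0.0506  x^+=5.5979  v^+=2.9028  a^+=0.6436

resid = -0.0506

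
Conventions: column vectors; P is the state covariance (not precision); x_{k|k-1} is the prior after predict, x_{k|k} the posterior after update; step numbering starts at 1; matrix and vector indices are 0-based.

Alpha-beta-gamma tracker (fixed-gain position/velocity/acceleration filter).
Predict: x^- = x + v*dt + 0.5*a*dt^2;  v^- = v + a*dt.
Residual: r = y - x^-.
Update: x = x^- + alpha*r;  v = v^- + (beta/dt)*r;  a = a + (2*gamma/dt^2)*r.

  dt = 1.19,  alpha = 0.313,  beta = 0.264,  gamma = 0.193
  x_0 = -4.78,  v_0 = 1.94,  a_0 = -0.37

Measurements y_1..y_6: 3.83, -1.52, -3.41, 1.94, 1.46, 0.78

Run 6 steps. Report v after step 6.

v_post = -5.1915

step 1: x_pred=-2.7334  r=6.5634  x^+=-0.6790  v^+=2.9558  a^+=1.4190
step 2: x_pred=3.8431  r=-5.3631  x^+=2.1644  v^+=3.4546  a^+=-0.0428
step 3: x_pred=6.2451  r=-9.6551  x^+=3.2231  v^+=1.2617  a^+=-2.6746
step 4: x_pred=2.8307  r=-0.8907  x^+=2.5519  v^+=-2.1187  a^+=-2.9174
step 5: x_pred=-2.0350  r=3.4950  x^+=-0.9411  v^+=-4.8151  a^+=-1.9648
step 6: x_pred=-8.0622  r=8.8422  x^+=-5.2946  v^+=-5.1915  a^+=0.4454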